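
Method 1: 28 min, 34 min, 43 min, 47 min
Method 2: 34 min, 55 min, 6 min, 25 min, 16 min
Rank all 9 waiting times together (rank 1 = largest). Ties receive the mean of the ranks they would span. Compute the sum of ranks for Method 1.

15.5

Sorted (descending): 55, 47, 43, 34, 34, 28, 25, 16, 6
The 2 values of 34 occupy positions 4–5 → average rank (4+5)/2 = 4.5.
Method 1 values → pooled ranks: 28→6, 34→4.5, 43→3, 47→2
Rank sum = 6 + 4.5 + 3 + 2 = 15.5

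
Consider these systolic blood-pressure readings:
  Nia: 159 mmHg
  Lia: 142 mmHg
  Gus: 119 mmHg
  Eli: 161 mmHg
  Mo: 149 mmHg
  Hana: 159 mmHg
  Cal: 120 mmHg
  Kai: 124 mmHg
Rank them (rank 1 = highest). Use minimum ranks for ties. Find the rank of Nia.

Sorted (descending): 161, 159, 159, 149, 142, 124, 120, 119
The 2 values of 159 occupy positions 2–3 → each gets rank 2.
Nia has value 159 mmHg → rank 2.

2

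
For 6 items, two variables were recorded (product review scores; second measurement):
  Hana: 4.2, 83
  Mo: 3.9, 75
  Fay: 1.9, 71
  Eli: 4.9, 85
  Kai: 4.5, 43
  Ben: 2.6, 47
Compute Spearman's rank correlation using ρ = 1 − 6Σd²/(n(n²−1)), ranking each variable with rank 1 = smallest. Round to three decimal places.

0.371

Ranks of variable 1: 4, 3, 1, 6, 5, 2
Ranks of variable 2: 5, 4, 3, 6, 1, 2
d = r₁ − r₂: -1, -1, -2, 0, 4, 0
d²: 1, 1, 4, 0, 16, 0; Σd² = 22
ρ = 1 − 6·22/(6·35) = 1 − 132/210 = 0.371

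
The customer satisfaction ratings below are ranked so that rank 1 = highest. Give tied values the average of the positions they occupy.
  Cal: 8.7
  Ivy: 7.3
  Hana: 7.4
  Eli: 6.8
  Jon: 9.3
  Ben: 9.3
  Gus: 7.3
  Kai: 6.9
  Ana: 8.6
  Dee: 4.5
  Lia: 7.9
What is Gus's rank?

Sorted (descending): 9.3, 9.3, 8.7, 8.6, 7.9, 7.4, 7.3, 7.3, 6.9, 6.8, 4.5
The 2 values of 9.3 occupy positions 1–2 → average rank (1+2)/2 = 1.5.
The 2 values of 7.3 occupy positions 7–8 → average rank (7+8)/2 = 7.5.
Gus has value 7.3 → rank 7.5.

7.5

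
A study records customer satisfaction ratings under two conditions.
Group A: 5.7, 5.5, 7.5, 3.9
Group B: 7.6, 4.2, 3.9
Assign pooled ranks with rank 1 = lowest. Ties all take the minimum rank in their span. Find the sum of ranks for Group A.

16

Sorted (ascending): 3.9, 3.9, 4.2, 5.5, 5.7, 7.5, 7.6
The 2 values of 3.9 occupy positions 1–2 → each gets rank 1.
Group A values → pooled ranks: 5.7→5, 5.5→4, 7.5→6, 3.9→1
Rank sum = 5 + 4 + 6 + 1 = 16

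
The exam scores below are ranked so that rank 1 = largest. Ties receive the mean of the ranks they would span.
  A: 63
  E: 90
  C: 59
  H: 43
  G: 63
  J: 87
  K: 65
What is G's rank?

Sorted (descending): 90, 87, 65, 63, 63, 59, 43
The 2 values of 63 occupy positions 4–5 → average rank (4+5)/2 = 4.5.
G has value 63 → rank 4.5.

4.5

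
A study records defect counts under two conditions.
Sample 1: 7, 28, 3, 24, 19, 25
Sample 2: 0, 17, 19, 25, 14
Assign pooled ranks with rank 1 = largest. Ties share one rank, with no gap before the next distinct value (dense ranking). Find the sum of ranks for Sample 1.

Sorted (descending): 28, 25, 25, 24, 19, 19, 17, 14, 7, 3, 0
The 2 values of 25 share dense rank 2.
The 2 values of 19 share dense rank 4.
Remaining distinct values take the next consecutive integers.
Sample 1 values → pooled ranks: 7→7, 28→1, 3→8, 24→3, 19→4, 25→2
Rank sum = 7 + 1 + 8 + 3 + 4 + 2 = 25

25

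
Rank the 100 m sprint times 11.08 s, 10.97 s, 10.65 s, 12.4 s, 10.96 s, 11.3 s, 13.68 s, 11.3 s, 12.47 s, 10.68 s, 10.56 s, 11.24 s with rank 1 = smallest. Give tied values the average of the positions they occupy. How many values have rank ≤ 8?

Sorted (ascending): 10.56, 10.65, 10.68, 10.96, 10.97, 11.08, 11.24, 11.3, 11.3, 12.4, 12.47, 13.68
The 2 values of 11.3 occupy positions 8–9 → average rank (8+9)/2 = 8.5.
Ranks ≤ 8: {1, 2, 3, 4, 5, 6, 7} → 7 values.

7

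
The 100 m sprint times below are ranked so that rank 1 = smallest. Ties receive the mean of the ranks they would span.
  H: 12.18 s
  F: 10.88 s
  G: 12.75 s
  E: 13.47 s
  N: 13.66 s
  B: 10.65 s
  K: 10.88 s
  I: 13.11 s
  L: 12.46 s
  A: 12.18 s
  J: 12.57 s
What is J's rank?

7

Sorted (ascending): 10.65, 10.88, 10.88, 12.18, 12.18, 12.46, 12.57, 12.75, 13.11, 13.47, 13.66
The 2 values of 10.88 occupy positions 2–3 → average rank (2+3)/2 = 2.5.
The 2 values of 12.18 occupy positions 4–5 → average rank (4+5)/2 = 4.5.
J has value 12.57 s → rank 7.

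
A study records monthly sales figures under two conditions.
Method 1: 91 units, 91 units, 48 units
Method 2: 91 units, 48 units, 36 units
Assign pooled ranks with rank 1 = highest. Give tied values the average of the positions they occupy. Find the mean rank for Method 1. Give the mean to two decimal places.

2.83

Sorted (descending): 91, 91, 91, 48, 48, 36
The 3 values of 91 occupy positions 1–3 → average rank 2.
The 2 values of 48 occupy positions 4–5 → average rank (4+5)/2 = 4.5.
Method 1 values → pooled ranks: 91→2, 91→2, 48→4.5
Mean rank = (2 + 2 + 4.5) / 3 = 2.83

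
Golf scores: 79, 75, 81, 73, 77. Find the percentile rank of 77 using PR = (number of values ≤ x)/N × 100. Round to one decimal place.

60.0

N = 5.
Strictly below 77: 2. Equal to 77: 1.
PR = 3/5 × 100 = 60.0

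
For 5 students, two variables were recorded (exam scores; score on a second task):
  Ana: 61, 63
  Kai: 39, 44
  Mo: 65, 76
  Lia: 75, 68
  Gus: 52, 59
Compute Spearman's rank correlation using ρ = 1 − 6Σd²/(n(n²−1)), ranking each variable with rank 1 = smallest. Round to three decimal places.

0.900

Ranks of variable 1: 3, 1, 4, 5, 2
Ranks of variable 2: 3, 1, 5, 4, 2
d = r₁ − r₂: 0, 0, -1, 1, 0
d²: 0, 0, 1, 1, 0; Σd² = 2
ρ = 1 − 6·2/(5·24) = 1 − 12/120 = 0.900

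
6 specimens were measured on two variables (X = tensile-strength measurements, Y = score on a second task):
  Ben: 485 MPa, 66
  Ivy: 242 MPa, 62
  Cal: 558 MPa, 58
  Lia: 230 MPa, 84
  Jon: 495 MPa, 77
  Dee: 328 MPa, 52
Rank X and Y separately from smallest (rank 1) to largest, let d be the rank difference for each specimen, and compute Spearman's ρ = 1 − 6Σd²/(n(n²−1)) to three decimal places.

Ranks of variable 1: 4, 2, 6, 1, 5, 3
Ranks of variable 2: 4, 3, 2, 6, 5, 1
d = r₁ − r₂: 0, -1, 4, -5, 0, 2
d²: 0, 1, 16, 25, 0, 4; Σd² = 46
ρ = 1 − 6·46/(6·35) = 1 − 276/210 = -0.314

-0.314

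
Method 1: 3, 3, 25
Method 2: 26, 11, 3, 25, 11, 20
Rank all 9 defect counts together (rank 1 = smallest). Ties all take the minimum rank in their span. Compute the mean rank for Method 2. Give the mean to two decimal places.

5.17

Sorted (ascending): 3, 3, 3, 11, 11, 20, 25, 25, 26
The 3 values of 3 occupy positions 1–3 → each gets rank 1.
The 2 values of 11 occupy positions 4–5 → each gets rank 4.
The 2 values of 25 occupy positions 7–8 → each gets rank 7.
Method 2 values → pooled ranks: 26→9, 11→4, 3→1, 25→7, 11→4, 20→6
Mean rank = (9 + 4 + 1 + 7 + 4 + 6) / 6 = 5.17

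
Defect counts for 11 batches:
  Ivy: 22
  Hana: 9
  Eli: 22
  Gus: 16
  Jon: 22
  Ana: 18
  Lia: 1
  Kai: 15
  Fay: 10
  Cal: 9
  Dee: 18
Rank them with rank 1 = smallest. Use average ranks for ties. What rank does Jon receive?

Sorted (ascending): 1, 9, 9, 10, 15, 16, 18, 18, 22, 22, 22
The 2 values of 9 occupy positions 2–3 → average rank (2+3)/2 = 2.5.
The 2 values of 18 occupy positions 7–8 → average rank (7+8)/2 = 7.5.
The 3 values of 22 occupy positions 9–11 → average rank 10.
Jon has value 22 → rank 10.

10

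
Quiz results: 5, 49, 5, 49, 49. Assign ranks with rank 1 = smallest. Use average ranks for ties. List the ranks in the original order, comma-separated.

Sorted (ascending): 5, 5, 49, 49, 49
The 2 values of 5 occupy positions 1–2 → average rank (1+2)/2 = 1.5.
The 3 values of 49 occupy positions 3–5 → average rank 4.

1.5, 4, 1.5, 4, 4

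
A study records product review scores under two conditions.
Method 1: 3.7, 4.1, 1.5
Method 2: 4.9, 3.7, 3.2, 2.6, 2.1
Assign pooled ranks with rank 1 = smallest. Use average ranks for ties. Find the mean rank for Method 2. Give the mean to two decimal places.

Sorted (ascending): 1.5, 2.1, 2.6, 3.2, 3.7, 3.7, 4.1, 4.9
The 2 values of 3.7 occupy positions 5–6 → average rank (5+6)/2 = 5.5.
Method 2 values → pooled ranks: 4.9→8, 3.7→5.5, 3.2→4, 2.6→3, 2.1→2
Mean rank = (8 + 5.5 + 4 + 3 + 2) / 5 = 4.50

4.50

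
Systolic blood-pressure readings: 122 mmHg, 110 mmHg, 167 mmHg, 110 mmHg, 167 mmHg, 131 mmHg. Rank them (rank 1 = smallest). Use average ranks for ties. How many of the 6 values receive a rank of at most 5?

4

Sorted (ascending): 110, 110, 122, 131, 167, 167
The 2 values of 110 occupy positions 1–2 → average rank (1+2)/2 = 1.5.
The 2 values of 167 occupy positions 5–6 → average rank (5+6)/2 = 5.5.
Ranks ≤ 5: {1.5, 1.5, 3, 4} → 4 values.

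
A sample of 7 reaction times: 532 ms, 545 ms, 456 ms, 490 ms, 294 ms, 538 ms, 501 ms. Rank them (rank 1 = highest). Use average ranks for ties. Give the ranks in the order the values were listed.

3, 1, 6, 5, 7, 2, 4

Sorted (descending): 545, 538, 532, 501, 490, 456, 294
No ties — each value takes its position as its rank.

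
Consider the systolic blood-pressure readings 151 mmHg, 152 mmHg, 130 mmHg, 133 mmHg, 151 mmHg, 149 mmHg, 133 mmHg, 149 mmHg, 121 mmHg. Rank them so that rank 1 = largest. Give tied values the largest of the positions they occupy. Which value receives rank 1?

Sorted (descending): 152, 151, 151, 149, 149, 133, 133, 130, 121
The 2 values of 151 occupy positions 2–3 → each gets rank 3.
The 2 values of 149 occupy positions 4–5 → each gets rank 5.
The 2 values of 133 occupy positions 6–7 → each gets rank 7.
Rank 1 → value 152.

152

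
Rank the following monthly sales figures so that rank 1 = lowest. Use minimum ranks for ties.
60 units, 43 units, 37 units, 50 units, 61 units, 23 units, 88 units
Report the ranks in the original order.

5, 3, 2, 4, 6, 1, 7

Sorted (ascending): 23, 37, 43, 50, 60, 61, 88
No ties — each value takes its position as its rank.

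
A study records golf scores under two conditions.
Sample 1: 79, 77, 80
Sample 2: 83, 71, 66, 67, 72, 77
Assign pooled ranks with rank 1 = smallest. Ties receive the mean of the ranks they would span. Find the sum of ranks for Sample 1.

Sorted (ascending): 66, 67, 71, 72, 77, 77, 79, 80, 83
The 2 values of 77 occupy positions 5–6 → average rank (5+6)/2 = 5.5.
Sample 1 values → pooled ranks: 79→7, 77→5.5, 80→8
Rank sum = 7 + 5.5 + 8 = 20.5

20.5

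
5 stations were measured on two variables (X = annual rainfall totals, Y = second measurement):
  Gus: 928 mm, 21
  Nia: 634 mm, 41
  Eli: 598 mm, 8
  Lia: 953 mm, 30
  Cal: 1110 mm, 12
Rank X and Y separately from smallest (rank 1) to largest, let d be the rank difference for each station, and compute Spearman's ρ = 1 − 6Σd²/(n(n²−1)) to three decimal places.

Ranks of variable 1: 3, 2, 1, 4, 5
Ranks of variable 2: 3, 5, 1, 4, 2
d = r₁ − r₂: 0, -3, 0, 0, 3
d²: 0, 9, 0, 0, 9; Σd² = 18
ρ = 1 − 6·18/(5·24) = 1 − 108/120 = 0.100

0.100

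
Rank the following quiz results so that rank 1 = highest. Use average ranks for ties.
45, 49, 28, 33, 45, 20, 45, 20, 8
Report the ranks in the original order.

3, 1, 6, 5, 3, 7.5, 3, 7.5, 9

Sorted (descending): 49, 45, 45, 45, 33, 28, 20, 20, 8
The 3 values of 45 occupy positions 2–4 → average rank 3.
The 2 values of 20 occupy positions 7–8 → average rank (7+8)/2 = 7.5.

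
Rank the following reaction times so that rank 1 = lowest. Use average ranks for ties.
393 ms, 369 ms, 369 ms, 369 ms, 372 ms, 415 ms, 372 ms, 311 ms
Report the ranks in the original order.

Sorted (ascending): 311, 369, 369, 369, 372, 372, 393, 415
The 3 values of 369 occupy positions 2–4 → average rank 3.
The 2 values of 372 occupy positions 5–6 → average rank (5+6)/2 = 5.5.

7, 3, 3, 3, 5.5, 8, 5.5, 1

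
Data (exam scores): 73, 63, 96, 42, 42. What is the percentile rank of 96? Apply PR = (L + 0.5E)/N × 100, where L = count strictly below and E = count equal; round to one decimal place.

90.0

N = 5.
Strictly below 96: 4. Equal to 96: 1.
PR = (4 + 0.5·1)/5 × 100 = 90.0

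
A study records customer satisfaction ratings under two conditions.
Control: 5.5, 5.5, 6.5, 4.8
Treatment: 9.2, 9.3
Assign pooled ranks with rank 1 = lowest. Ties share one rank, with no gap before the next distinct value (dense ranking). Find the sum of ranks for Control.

Sorted (ascending): 4.8, 5.5, 5.5, 6.5, 9.2, 9.3
The 2 values of 5.5 share dense rank 2.
Remaining distinct values take the next consecutive integers.
Control values → pooled ranks: 5.5→2, 5.5→2, 6.5→3, 4.8→1
Rank sum = 2 + 2 + 3 + 1 = 8

8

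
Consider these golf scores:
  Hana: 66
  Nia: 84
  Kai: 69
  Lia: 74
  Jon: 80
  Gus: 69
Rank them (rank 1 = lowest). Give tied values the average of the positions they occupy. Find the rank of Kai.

2.5

Sorted (ascending): 66, 69, 69, 74, 80, 84
The 2 values of 69 occupy positions 2–3 → average rank (2+3)/2 = 2.5.
Kai has value 69 → rank 2.5.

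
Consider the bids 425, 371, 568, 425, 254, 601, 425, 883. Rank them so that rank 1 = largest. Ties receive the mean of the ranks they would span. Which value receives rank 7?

Sorted (descending): 883, 601, 568, 425, 425, 425, 371, 254
The 3 values of 425 occupy positions 4–6 → average rank 5.
Rank 7 → value 371.

371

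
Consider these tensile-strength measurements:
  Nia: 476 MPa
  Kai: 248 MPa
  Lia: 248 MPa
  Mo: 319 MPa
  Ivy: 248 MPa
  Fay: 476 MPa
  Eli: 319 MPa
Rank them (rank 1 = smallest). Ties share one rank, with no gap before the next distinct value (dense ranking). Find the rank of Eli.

Sorted (ascending): 248, 248, 248, 319, 319, 476, 476
The 3 values of 248 share dense rank 1.
The 2 values of 319 share dense rank 2.
The 2 values of 476 share dense rank 3.
Eli has value 319 MPa → rank 2.

2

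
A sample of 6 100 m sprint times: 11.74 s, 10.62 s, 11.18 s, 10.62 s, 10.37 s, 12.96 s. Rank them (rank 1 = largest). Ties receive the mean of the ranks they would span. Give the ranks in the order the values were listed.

2, 4.5, 3, 4.5, 6, 1

Sorted (descending): 12.96, 11.74, 11.18, 10.62, 10.62, 10.37
The 2 values of 10.62 occupy positions 4–5 → average rank (4+5)/2 = 4.5.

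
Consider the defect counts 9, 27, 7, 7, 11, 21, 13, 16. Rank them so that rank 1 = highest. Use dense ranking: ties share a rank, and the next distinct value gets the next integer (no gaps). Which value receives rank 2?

Sorted (descending): 27, 21, 16, 13, 11, 9, 7, 7
The 2 values of 7 share dense rank 7.
Remaining distinct values take the next consecutive integers.
Rank 2 → value 21.

21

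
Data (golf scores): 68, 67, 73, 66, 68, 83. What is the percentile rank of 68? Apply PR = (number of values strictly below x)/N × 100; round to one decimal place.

N = 6.
Strictly below 68: 2. Equal to 68: 2.
PR = 2/6 × 100 = 33.3

33.3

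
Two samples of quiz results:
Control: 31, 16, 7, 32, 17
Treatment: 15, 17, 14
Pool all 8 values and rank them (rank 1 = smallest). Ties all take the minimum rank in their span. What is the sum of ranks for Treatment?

Sorted (ascending): 7, 14, 15, 16, 17, 17, 31, 32
The 2 values of 17 occupy positions 5–6 → each gets rank 5.
Treatment values → pooled ranks: 15→3, 17→5, 14→2
Rank sum = 3 + 5 + 2 = 10

10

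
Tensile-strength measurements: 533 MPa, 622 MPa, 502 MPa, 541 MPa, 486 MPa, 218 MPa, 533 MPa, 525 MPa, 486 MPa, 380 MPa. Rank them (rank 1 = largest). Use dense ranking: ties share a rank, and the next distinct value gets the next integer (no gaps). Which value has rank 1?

Sorted (descending): 622, 541, 533, 533, 525, 502, 486, 486, 380, 218
The 2 values of 533 share dense rank 3.
The 2 values of 486 share dense rank 6.
Remaining distinct values take the next consecutive integers.
Rank 1 → value 622.

622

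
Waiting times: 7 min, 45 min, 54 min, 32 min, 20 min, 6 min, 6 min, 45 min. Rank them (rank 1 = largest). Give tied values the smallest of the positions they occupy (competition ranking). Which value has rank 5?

Sorted (descending): 54, 45, 45, 32, 20, 7, 6, 6
The 2 values of 45 occupy positions 2–3 → each gets rank 2.
The 2 values of 6 occupy positions 7–8 → each gets rank 7.
Rank 5 → value 20.

20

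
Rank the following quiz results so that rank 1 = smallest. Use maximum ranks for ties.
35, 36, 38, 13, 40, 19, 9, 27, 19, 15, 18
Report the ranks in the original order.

8, 9, 10, 2, 11, 6, 1, 7, 6, 3, 4

Sorted (ascending): 9, 13, 15, 18, 19, 19, 27, 35, 36, 38, 40
The 2 values of 19 occupy positions 5–6 → each gets rank 6.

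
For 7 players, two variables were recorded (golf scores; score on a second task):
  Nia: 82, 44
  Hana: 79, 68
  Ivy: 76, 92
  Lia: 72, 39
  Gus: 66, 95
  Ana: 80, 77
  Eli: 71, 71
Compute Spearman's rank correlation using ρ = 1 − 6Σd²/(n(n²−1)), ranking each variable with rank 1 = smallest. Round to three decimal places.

-0.393

Ranks of variable 1: 7, 5, 4, 3, 1, 6, 2
Ranks of variable 2: 2, 3, 6, 1, 7, 5, 4
d = r₁ − r₂: 5, 2, -2, 2, -6, 1, -2
d²: 25, 4, 4, 4, 36, 1, 4; Σd² = 78
ρ = 1 − 6·78/(7·48) = 1 − 468/336 = -0.393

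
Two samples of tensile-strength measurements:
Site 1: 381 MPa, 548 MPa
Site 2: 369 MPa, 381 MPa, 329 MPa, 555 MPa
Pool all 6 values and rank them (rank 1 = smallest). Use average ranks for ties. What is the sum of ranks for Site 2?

Sorted (ascending): 329, 369, 381, 381, 548, 555
The 2 values of 381 occupy positions 3–4 → average rank (3+4)/2 = 3.5.
Site 2 values → pooled ranks: 369→2, 381→3.5, 329→1, 555→6
Rank sum = 2 + 3.5 + 1 + 6 = 12.5

12.5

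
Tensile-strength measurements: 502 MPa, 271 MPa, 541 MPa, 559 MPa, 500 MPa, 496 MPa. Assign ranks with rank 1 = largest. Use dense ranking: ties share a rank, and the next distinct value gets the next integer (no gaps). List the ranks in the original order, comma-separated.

Sorted (descending): 559, 541, 502, 500, 496, 271
No ties — each value takes its position as its rank.

3, 6, 2, 1, 4, 5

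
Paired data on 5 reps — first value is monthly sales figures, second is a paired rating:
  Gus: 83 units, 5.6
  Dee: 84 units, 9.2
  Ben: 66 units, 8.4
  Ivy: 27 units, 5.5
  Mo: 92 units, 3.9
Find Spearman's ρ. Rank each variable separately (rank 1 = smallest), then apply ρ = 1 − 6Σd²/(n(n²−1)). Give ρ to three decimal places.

-0.100

Ranks of variable 1: 3, 4, 2, 1, 5
Ranks of variable 2: 3, 5, 4, 2, 1
d = r₁ − r₂: 0, -1, -2, -1, 4
d²: 0, 1, 4, 1, 16; Σd² = 22
ρ = 1 − 6·22/(5·24) = 1 − 132/120 = -0.100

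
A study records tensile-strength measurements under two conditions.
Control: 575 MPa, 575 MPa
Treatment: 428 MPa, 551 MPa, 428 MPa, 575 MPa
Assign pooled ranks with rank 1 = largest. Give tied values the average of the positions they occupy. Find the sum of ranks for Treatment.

Sorted (descending): 575, 575, 575, 551, 428, 428
The 3 values of 575 occupy positions 1–3 → average rank 2.
The 2 values of 428 occupy positions 5–6 → average rank (5+6)/2 = 5.5.
Treatment values → pooled ranks: 428→5.5, 551→4, 428→5.5, 575→2
Rank sum = 5.5 + 4 + 5.5 + 2 = 17

17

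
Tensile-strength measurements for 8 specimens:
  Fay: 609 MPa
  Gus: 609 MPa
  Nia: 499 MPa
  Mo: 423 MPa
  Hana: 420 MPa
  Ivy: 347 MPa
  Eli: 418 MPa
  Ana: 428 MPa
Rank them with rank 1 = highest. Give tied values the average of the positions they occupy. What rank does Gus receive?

1.5

Sorted (descending): 609, 609, 499, 428, 423, 420, 418, 347
The 2 values of 609 occupy positions 1–2 → average rank (1+2)/2 = 1.5.
Gus has value 609 MPa → rank 1.5.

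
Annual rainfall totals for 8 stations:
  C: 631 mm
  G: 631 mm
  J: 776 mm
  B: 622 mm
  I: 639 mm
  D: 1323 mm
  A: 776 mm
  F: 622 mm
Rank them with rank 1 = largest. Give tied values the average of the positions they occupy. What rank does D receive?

Sorted (descending): 1323, 776, 776, 639, 631, 631, 622, 622
The 2 values of 776 occupy positions 2–3 → average rank (2+3)/2 = 2.5.
The 2 values of 631 occupy positions 5–6 → average rank (5+6)/2 = 5.5.
The 2 values of 622 occupy positions 7–8 → average rank (7+8)/2 = 7.5.
D has value 1323 mm → rank 1.

1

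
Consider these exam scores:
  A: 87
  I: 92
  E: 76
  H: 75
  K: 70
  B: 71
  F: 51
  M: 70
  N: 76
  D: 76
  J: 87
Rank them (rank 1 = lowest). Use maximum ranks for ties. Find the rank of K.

Sorted (ascending): 51, 70, 70, 71, 75, 76, 76, 76, 87, 87, 92
The 2 values of 70 occupy positions 2–3 → each gets rank 3.
The 3 values of 76 occupy positions 6–8 → each gets rank 8.
The 2 values of 87 occupy positions 9–10 → each gets rank 10.
K has value 70 → rank 3.

3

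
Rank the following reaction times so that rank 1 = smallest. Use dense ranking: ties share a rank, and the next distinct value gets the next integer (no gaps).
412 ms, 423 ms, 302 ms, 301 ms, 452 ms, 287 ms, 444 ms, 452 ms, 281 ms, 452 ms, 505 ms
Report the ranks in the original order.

Sorted (ascending): 281, 287, 301, 302, 412, 423, 444, 452, 452, 452, 505
The 3 values of 452 share dense rank 8.
Remaining distinct values take the next consecutive integers.

5, 6, 4, 3, 8, 2, 7, 8, 1, 8, 9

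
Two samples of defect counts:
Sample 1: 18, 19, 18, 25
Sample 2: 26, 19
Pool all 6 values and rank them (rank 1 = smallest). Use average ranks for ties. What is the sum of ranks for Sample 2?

9.5

Sorted (ascending): 18, 18, 19, 19, 25, 26
The 2 values of 18 occupy positions 1–2 → average rank (1+2)/2 = 1.5.
The 2 values of 19 occupy positions 3–4 → average rank (3+4)/2 = 3.5.
Sample 2 values → pooled ranks: 26→6, 19→3.5
Rank sum = 6 + 3.5 = 9.5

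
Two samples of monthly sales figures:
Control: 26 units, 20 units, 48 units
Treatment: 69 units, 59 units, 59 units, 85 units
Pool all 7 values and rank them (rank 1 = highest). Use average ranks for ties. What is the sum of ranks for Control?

18

Sorted (descending): 85, 69, 59, 59, 48, 26, 20
The 2 values of 59 occupy positions 3–4 → average rank (3+4)/2 = 3.5.
Control values → pooled ranks: 26→6, 20→7, 48→5
Rank sum = 6 + 7 + 5 = 18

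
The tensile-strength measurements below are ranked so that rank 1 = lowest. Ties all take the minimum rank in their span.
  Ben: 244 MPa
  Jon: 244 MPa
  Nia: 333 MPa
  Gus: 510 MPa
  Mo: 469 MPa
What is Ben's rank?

Sorted (ascending): 244, 244, 333, 469, 510
The 2 values of 244 occupy positions 1–2 → each gets rank 1.
Ben has value 244 MPa → rank 1.

1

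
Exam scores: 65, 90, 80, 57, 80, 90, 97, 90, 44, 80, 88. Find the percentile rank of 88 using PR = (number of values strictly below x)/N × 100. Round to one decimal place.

N = 11.
Strictly below 88: 6. Equal to 88: 1.
PR = 6/11 × 100 = 54.5

54.5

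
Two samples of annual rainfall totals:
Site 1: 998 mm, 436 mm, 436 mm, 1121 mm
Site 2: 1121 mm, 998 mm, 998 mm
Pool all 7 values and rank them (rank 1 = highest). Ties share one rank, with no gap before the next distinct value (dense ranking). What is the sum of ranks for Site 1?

Sorted (descending): 1121, 1121, 998, 998, 998, 436, 436
The 2 values of 1121 share dense rank 1.
The 3 values of 998 share dense rank 2.
The 2 values of 436 share dense rank 3.
Site 1 values → pooled ranks: 998→2, 436→3, 436→3, 1121→1
Rank sum = 2 + 3 + 3 + 1 = 9

9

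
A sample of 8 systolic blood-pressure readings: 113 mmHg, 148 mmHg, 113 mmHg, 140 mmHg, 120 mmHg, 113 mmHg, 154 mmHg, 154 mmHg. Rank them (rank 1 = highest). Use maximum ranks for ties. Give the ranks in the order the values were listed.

Sorted (descending): 154, 154, 148, 140, 120, 113, 113, 113
The 2 values of 154 occupy positions 1–2 → each gets rank 2.
The 3 values of 113 occupy positions 6–8 → each gets rank 8.

8, 3, 8, 4, 5, 8, 2, 2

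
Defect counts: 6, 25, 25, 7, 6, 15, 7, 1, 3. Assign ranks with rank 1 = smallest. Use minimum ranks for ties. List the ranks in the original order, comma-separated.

3, 8, 8, 5, 3, 7, 5, 1, 2

Sorted (ascending): 1, 3, 6, 6, 7, 7, 15, 25, 25
The 2 values of 6 occupy positions 3–4 → each gets rank 3.
The 2 values of 7 occupy positions 5–6 → each gets rank 5.
The 2 values of 25 occupy positions 8–9 → each gets rank 8.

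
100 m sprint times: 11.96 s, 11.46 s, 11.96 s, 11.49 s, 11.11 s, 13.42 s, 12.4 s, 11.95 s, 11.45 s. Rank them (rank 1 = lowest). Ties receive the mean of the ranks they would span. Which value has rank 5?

11.95

Sorted (ascending): 11.11, 11.45, 11.46, 11.49, 11.95, 11.96, 11.96, 12.4, 13.42
The 2 values of 11.96 occupy positions 6–7 → average rank (6+7)/2 = 6.5.
Rank 5 → value 11.95.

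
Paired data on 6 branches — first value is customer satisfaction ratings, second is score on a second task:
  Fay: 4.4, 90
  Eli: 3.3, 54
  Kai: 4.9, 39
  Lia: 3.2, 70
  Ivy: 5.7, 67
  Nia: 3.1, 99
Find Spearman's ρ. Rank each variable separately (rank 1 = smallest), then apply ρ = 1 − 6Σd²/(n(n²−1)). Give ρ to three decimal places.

-0.600

Ranks of variable 1: 4, 3, 5, 2, 6, 1
Ranks of variable 2: 5, 2, 1, 4, 3, 6
d = r₁ − r₂: -1, 1, 4, -2, 3, -5
d²: 1, 1, 16, 4, 9, 25; Σd² = 56
ρ = 1 − 6·56/(6·35) = 1 − 336/210 = -0.600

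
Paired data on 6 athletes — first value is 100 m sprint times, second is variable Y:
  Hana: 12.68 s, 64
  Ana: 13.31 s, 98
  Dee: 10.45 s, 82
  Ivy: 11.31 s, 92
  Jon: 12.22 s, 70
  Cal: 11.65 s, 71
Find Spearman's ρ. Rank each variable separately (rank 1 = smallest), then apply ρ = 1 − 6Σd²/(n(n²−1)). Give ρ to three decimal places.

-0.086

Ranks of variable 1: 5, 6, 1, 2, 4, 3
Ranks of variable 2: 1, 6, 4, 5, 2, 3
d = r₁ − r₂: 4, 0, -3, -3, 2, 0
d²: 16, 0, 9, 9, 4, 0; Σd² = 38
ρ = 1 − 6·38/(6·35) = 1 − 228/210 = -0.086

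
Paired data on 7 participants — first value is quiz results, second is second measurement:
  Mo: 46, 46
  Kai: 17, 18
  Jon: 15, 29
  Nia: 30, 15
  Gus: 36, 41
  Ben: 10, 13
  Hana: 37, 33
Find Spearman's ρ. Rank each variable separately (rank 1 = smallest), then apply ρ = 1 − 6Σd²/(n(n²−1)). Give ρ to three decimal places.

Ranks of variable 1: 7, 3, 2, 4, 5, 1, 6
Ranks of variable 2: 7, 3, 4, 2, 6, 1, 5
d = r₁ − r₂: 0, 0, -2, 2, -1, 0, 1
d²: 0, 0, 4, 4, 1, 0, 1; Σd² = 10
ρ = 1 − 6·10/(7·48) = 1 − 60/336 = 0.821

0.821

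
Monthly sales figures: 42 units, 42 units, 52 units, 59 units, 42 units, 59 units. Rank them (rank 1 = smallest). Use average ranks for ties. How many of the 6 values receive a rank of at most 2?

3

Sorted (ascending): 42, 42, 42, 52, 59, 59
The 3 values of 42 occupy positions 1–3 → average rank 2.
The 2 values of 59 occupy positions 5–6 → average rank (5+6)/2 = 5.5.
Ranks ≤ 2: {2, 2, 2} → 3 values.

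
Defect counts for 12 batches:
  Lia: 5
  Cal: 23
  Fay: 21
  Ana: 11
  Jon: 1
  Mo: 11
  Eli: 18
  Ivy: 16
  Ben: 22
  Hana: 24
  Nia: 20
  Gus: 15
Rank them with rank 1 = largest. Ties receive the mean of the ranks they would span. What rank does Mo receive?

9.5

Sorted (descending): 24, 23, 22, 21, 20, 18, 16, 15, 11, 11, 5, 1
The 2 values of 11 occupy positions 9–10 → average rank (9+10)/2 = 9.5.
Mo has value 11 → rank 9.5.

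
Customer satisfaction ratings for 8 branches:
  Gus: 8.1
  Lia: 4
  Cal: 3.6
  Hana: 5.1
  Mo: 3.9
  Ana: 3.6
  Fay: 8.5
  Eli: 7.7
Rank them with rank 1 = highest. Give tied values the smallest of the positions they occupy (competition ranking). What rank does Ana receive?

7

Sorted (descending): 8.5, 8.1, 7.7, 5.1, 4, 3.9, 3.6, 3.6
The 2 values of 3.6 occupy positions 7–8 → each gets rank 7.
Ana has value 3.6 → rank 7.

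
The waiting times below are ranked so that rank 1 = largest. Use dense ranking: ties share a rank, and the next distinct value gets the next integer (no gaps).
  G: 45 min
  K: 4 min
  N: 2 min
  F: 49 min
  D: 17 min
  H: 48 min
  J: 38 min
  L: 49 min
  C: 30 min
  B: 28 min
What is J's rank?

4

Sorted (descending): 49, 49, 48, 45, 38, 30, 28, 17, 4, 2
The 2 values of 49 share dense rank 1.
Remaining distinct values take the next consecutive integers.
J has value 38 min → rank 4.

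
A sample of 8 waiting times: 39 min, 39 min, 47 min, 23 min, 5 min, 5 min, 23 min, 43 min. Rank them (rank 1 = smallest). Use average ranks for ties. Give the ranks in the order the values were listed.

5.5, 5.5, 8, 3.5, 1.5, 1.5, 3.5, 7

Sorted (ascending): 5, 5, 23, 23, 39, 39, 43, 47
The 2 values of 5 occupy positions 1–2 → average rank (1+2)/2 = 1.5.
The 2 values of 23 occupy positions 3–4 → average rank (3+4)/2 = 3.5.
The 2 values of 39 occupy positions 5–6 → average rank (5+6)/2 = 5.5.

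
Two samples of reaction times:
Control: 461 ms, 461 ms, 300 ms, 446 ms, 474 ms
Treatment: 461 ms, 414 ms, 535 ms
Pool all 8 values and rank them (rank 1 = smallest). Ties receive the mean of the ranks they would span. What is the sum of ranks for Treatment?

15

Sorted (ascending): 300, 414, 446, 461, 461, 461, 474, 535
The 3 values of 461 occupy positions 4–6 → average rank 5.
Treatment values → pooled ranks: 461→5, 414→2, 535→8
Rank sum = 5 + 2 + 8 = 15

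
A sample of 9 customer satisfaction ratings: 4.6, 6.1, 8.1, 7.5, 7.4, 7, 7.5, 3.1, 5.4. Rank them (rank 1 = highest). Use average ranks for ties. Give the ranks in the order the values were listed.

8, 6, 1, 2.5, 4, 5, 2.5, 9, 7

Sorted (descending): 8.1, 7.5, 7.5, 7.4, 7, 6.1, 5.4, 4.6, 3.1
The 2 values of 7.5 occupy positions 2–3 → average rank (2+3)/2 = 2.5.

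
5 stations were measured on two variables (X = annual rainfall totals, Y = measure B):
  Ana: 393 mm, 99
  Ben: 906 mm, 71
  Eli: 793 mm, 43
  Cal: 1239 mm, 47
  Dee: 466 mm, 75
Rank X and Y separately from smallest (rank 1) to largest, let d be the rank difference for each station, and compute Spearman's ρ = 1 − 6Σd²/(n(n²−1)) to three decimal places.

-0.700

Ranks of variable 1: 1, 4, 3, 5, 2
Ranks of variable 2: 5, 3, 1, 2, 4
d = r₁ − r₂: -4, 1, 2, 3, -2
d²: 16, 1, 4, 9, 4; Σd² = 34
ρ = 1 − 6·34/(5·24) = 1 − 204/120 = -0.700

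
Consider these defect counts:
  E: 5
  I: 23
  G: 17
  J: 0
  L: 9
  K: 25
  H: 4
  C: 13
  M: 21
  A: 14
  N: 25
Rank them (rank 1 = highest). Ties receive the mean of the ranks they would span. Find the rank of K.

1.5

Sorted (descending): 25, 25, 23, 21, 17, 14, 13, 9, 5, 4, 0
The 2 values of 25 occupy positions 1–2 → average rank (1+2)/2 = 1.5.
K has value 25 → rank 1.5.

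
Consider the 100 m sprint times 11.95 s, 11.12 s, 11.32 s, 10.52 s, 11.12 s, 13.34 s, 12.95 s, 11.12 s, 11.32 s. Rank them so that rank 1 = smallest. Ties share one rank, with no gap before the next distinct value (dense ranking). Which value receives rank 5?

Sorted (ascending): 10.52, 11.12, 11.12, 11.12, 11.32, 11.32, 11.95, 12.95, 13.34
The 3 values of 11.12 share dense rank 2.
The 2 values of 11.32 share dense rank 3.
Remaining distinct values take the next consecutive integers.
Rank 5 → value 12.95.

12.95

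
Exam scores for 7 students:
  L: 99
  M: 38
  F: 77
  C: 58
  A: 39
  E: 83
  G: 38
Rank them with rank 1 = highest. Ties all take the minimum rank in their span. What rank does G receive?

Sorted (descending): 99, 83, 77, 58, 39, 38, 38
The 2 values of 38 occupy positions 6–7 → each gets rank 6.
G has value 38 → rank 6.

6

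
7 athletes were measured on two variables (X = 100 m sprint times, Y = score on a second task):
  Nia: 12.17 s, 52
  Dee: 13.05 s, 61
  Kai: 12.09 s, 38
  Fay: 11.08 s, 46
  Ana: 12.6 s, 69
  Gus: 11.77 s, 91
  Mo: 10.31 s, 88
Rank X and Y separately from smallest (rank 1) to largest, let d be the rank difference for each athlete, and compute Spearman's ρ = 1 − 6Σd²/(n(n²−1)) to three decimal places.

-0.143

Ranks of variable 1: 5, 7, 4, 2, 6, 3, 1
Ranks of variable 2: 3, 4, 1, 2, 5, 7, 6
d = r₁ − r₂: 2, 3, 3, 0, 1, -4, -5
d²: 4, 9, 9, 0, 1, 16, 25; Σd² = 64
ρ = 1 − 6·64/(7·48) = 1 − 384/336 = -0.143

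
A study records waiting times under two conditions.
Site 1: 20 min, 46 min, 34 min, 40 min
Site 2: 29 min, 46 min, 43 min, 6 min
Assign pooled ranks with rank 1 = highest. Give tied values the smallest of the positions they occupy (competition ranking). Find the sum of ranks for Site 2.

18

Sorted (descending): 46, 46, 43, 40, 34, 29, 20, 6
The 2 values of 46 occupy positions 1–2 → each gets rank 1.
Site 2 values → pooled ranks: 29→6, 46→1, 43→3, 6→8
Rank sum = 6 + 1 + 3 + 8 = 18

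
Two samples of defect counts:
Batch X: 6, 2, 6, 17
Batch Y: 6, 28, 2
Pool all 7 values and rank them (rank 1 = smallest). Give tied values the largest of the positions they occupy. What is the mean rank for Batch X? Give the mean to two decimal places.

Sorted (ascending): 2, 2, 6, 6, 6, 17, 28
The 2 values of 2 occupy positions 1–2 → each gets rank 2.
The 3 values of 6 occupy positions 3–5 → each gets rank 5.
Batch X values → pooled ranks: 6→5, 2→2, 6→5, 17→6
Mean rank = (5 + 2 + 5 + 6) / 4 = 4.50

4.50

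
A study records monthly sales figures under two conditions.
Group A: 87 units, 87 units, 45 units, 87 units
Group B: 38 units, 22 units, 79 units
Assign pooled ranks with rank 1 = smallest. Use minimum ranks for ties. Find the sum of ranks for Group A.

Sorted (ascending): 22, 38, 45, 79, 87, 87, 87
The 3 values of 87 occupy positions 5–7 → each gets rank 5.
Group A values → pooled ranks: 87→5, 87→5, 45→3, 87→5
Rank sum = 5 + 5 + 3 + 5 = 18

18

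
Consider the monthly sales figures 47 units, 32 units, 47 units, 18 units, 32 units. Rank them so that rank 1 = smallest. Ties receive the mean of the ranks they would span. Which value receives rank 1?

18

Sorted (ascending): 18, 32, 32, 47, 47
The 2 values of 32 occupy positions 2–3 → average rank (2+3)/2 = 2.5.
The 2 values of 47 occupy positions 4–5 → average rank (4+5)/2 = 4.5.
Rank 1 → value 18.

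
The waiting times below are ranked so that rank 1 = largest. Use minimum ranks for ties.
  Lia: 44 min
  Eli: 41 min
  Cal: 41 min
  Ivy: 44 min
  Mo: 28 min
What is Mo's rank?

5

Sorted (descending): 44, 44, 41, 41, 28
The 2 values of 44 occupy positions 1–2 → each gets rank 1.
The 2 values of 41 occupy positions 3–4 → each gets rank 3.
Mo has value 28 min → rank 5.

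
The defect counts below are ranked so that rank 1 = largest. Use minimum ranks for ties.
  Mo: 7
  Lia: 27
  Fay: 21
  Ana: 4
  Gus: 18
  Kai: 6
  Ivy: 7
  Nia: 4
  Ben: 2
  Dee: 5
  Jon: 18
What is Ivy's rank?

Sorted (descending): 27, 21, 18, 18, 7, 7, 6, 5, 4, 4, 2
The 2 values of 18 occupy positions 3–4 → each gets rank 3.
The 2 values of 7 occupy positions 5–6 → each gets rank 5.
The 2 values of 4 occupy positions 9–10 → each gets rank 9.
Ivy has value 7 → rank 5.

5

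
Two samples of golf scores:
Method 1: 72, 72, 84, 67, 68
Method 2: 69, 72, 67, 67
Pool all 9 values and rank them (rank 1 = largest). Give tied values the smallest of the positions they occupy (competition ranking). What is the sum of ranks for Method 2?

Sorted (descending): 84, 72, 72, 72, 69, 68, 67, 67, 67
The 3 values of 72 occupy positions 2–4 → each gets rank 2.
The 3 values of 67 occupy positions 7–9 → each gets rank 7.
Method 2 values → pooled ranks: 69→5, 72→2, 67→7, 67→7
Rank sum = 5 + 2 + 7 + 7 = 21

21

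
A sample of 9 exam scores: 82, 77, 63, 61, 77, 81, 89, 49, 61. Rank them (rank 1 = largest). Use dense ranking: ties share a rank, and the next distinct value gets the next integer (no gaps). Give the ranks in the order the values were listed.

Sorted (descending): 89, 82, 81, 77, 77, 63, 61, 61, 49
The 2 values of 77 share dense rank 4.
The 2 values of 61 share dense rank 6.
Remaining distinct values take the next consecutive integers.

2, 4, 5, 6, 4, 3, 1, 7, 6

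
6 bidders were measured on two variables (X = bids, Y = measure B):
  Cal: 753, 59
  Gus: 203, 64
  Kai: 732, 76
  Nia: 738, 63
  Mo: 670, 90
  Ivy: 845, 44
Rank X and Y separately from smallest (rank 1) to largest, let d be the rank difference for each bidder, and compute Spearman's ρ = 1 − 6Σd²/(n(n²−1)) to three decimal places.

-0.829

Ranks of variable 1: 5, 1, 3, 4, 2, 6
Ranks of variable 2: 2, 4, 5, 3, 6, 1
d = r₁ − r₂: 3, -3, -2, 1, -4, 5
d²: 9, 9, 4, 1, 16, 25; Σd² = 64
ρ = 1 − 6·64/(6·35) = 1 − 384/210 = -0.829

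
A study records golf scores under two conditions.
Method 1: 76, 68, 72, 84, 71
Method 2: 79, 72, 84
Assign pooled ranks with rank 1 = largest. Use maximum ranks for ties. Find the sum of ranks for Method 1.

27

Sorted (descending): 84, 84, 79, 76, 72, 72, 71, 68
The 2 values of 84 occupy positions 1–2 → each gets rank 2.
The 2 values of 72 occupy positions 5–6 → each gets rank 6.
Method 1 values → pooled ranks: 76→4, 68→8, 72→6, 84→2, 71→7
Rank sum = 4 + 8 + 6 + 2 + 7 = 27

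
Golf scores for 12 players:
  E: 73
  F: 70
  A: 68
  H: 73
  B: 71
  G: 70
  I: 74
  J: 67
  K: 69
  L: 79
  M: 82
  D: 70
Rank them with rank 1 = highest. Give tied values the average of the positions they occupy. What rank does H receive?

Sorted (descending): 82, 79, 74, 73, 73, 71, 70, 70, 70, 69, 68, 67
The 2 values of 73 occupy positions 4–5 → average rank (4+5)/2 = 4.5.
The 3 values of 70 occupy positions 7–9 → average rank 8.
H has value 73 → rank 4.5.

4.5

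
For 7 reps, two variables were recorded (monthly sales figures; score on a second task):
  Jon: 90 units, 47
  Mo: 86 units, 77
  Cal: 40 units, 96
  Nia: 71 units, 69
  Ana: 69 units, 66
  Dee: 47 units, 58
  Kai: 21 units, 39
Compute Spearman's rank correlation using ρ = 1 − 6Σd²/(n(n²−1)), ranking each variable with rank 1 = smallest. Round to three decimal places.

0.107

Ranks of variable 1: 7, 6, 2, 5, 4, 3, 1
Ranks of variable 2: 2, 6, 7, 5, 4, 3, 1
d = r₁ − r₂: 5, 0, -5, 0, 0, 0, 0
d²: 25, 0, 25, 0, 0, 0, 0; Σd² = 50
ρ = 1 − 6·50/(7·48) = 1 − 300/336 = 0.107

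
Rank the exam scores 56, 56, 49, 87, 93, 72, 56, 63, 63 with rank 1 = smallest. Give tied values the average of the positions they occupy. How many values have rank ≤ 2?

Sorted (ascending): 49, 56, 56, 56, 63, 63, 72, 87, 93
The 3 values of 56 occupy positions 2–4 → average rank 3.
The 2 values of 63 occupy positions 5–6 → average rank (5+6)/2 = 5.5.
Ranks ≤ 2: {1} → 1 value.

1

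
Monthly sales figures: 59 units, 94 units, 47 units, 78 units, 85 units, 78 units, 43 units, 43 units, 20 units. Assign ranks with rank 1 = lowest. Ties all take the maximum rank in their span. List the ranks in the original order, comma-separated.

Sorted (ascending): 20, 43, 43, 47, 59, 78, 78, 85, 94
The 2 values of 43 occupy positions 2–3 → each gets rank 3.
The 2 values of 78 occupy positions 6–7 → each gets rank 7.

5, 9, 4, 7, 8, 7, 3, 3, 1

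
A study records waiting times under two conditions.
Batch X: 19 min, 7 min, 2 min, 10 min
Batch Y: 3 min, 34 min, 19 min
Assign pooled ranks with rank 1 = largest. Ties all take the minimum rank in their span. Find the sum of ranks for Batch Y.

Sorted (descending): 34, 19, 19, 10, 7, 3, 2
The 2 values of 19 occupy positions 2–3 → each gets rank 2.
Batch Y values → pooled ranks: 3→6, 34→1, 19→2
Rank sum = 6 + 1 + 2 = 9

9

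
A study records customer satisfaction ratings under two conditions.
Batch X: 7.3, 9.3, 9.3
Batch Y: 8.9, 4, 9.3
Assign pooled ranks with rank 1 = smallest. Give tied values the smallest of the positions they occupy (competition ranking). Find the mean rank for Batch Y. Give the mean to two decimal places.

2.67

Sorted (ascending): 4, 7.3, 8.9, 9.3, 9.3, 9.3
The 3 values of 9.3 occupy positions 4–6 → each gets rank 4.
Batch Y values → pooled ranks: 8.9→3, 4→1, 9.3→4
Mean rank = (3 + 1 + 4) / 3 = 2.67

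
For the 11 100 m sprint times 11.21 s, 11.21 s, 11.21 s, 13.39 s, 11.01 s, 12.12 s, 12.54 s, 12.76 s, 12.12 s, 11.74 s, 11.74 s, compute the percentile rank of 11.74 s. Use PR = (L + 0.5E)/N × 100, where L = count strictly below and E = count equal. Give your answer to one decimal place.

45.5

N = 11.
Strictly below 11.74: 4. Equal to 11.74: 2.
PR = (4 + 0.5·2)/11 × 100 = 45.5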